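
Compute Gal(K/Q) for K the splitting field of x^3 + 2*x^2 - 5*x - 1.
Gal(K/Q) = S_3 (symmetric group of order 6)

Compute the discriminant of x^3 + (2)*x^2 + (-5)*x + (-1): Δ = 785. Since Δ is not a rational square, the Galois group is not contained in A_3; it must be the full S_3 (irreducibility of the cubic rules out anything smaller).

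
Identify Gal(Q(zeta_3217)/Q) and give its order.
|Gal(Q(zeta_3217)/Q)| = phi(3217) = 3216; group ≅ (Z/3217Z)^* ≅ Z/3216Z

The n-th cyclotomic polynomial Φ_3217(x) is the minimal polynomial of zeta_3217 over Q and has degree phi(3217) = 3216. So Q(zeta_3217) is a degree-3216 Galois extension with Galois group (Z/3217Z)^*. (Z/3217Z)^* is cyclic since 3217 is an odd prime power (or 4). Hence Gal(Q(zeta_3217)/Q) ≅ Z/3216Z.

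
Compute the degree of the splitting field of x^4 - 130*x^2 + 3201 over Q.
[K:Q] = 4

f factors as (x^2 - 97)(x^2 - 33); the splitting field is K = Q(sqrt(97), sqrt(33)). Since 97, 33, and 3201 are all non-squares in Q, the three subfields Q(sqrt(97)), Q(sqrt(33)), Q(sqrt(3201)) are distinct degree-2 extensions, so [K:Q] = 4 (Klein four Galois group).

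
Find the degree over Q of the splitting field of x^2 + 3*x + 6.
[K:Q] = 2

The discriminant of x^2 + (3)*x + (6) is b^2 - 4c = 9 - (24) = -15. Since -15 is not a perfect square in Q, the polynomial is irreducible over Q. Its two roots generate a degree-2 extension, so [K:Q] = 2.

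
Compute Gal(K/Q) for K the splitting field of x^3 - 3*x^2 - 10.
Gal(K/Q) = S_3 (symmetric group of order 6)

Compute the discriminant of x^3 + (-3)*x^2 + (0)*x + (-10): Δ = -3780. Since Δ is not a rational square, the Galois group is not contained in A_3; it must be the full S_3 (irreducibility of the cubic rules out anything smaller).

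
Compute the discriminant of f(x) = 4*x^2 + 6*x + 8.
Δ = -92

For a quadratic a x^2 + b x + c the discriminant is Δ = b^2 - 4ac = (6)^2 - 4*(4)*(8) = 36 - (128) = -92.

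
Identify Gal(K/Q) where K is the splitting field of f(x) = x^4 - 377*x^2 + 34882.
Gal(K/Q) = V_4 (Klein four-group, Z/2Z × Z/2Z)

f factors as (x^2 - 214)(x^2 - 163), so the splitting field is K = Q(sqrt(214), sqrt(163)). The elements 214, 163, 34882 are all non-squares in Q, so sqrt(214) and sqrt(163) generate independent quadratic extensions. Thus [K:Q] = 4 and Gal(K/Q) is generated by the two order-2 automorphisms sqrt(214) ↦ -sqrt(214) and sqrt(163) ↦ -sqrt(163), giving V_4.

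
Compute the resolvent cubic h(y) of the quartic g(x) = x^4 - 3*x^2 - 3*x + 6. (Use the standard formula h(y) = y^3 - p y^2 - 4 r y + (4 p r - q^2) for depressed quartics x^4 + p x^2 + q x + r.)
h(y) = y^3 + 3*y^2 - 24*y - 81

Identify coefficients: p = -3, q = -3, r = 6.
Plug into h(y) = y^3 - p y^2 - 4 r y + (4 p r - q^2):
  h(y) = y^3 - (-3) y^2 - 4*(6) y + (4*(-3)*(6) - (-3)^2)
       = y^3 + (3) y^2 + (-24) y + (-81).
Simplifying: h(y) = y^3 + 3*y^2 - 24*y - 81.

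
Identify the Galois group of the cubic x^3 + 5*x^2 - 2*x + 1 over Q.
Gal(K/Q) = S_3 (symmetric group of order 6)

Compute the discriminant of x^3 + (5)*x^2 + (-2)*x + (1): Δ = -575. Since Δ is not a rational square, the Galois group is not contained in A_3; it must be the full S_3 (irreducibility of the cubic rules out anything smaller).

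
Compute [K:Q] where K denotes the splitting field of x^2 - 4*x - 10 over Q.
[K:Q] = 2

The discriminant of x^2 + (-4)*x + (-10) is b^2 - 4c = 16 - (-40) = 56. Since 56 is not a perfect square in Q, the polynomial is irreducible over Q. Its two roots generate a degree-2 extension, so [K:Q] = 2.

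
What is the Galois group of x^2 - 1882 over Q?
Gal(K/Q) = Z/2Z (cyclic of order 2)

x^2 - 1882 is irreducible over Q since 1882 is not a rational square. The splitting field Q(sqrt(1882)) has degree 2 over Q, and its unique nontrivial automorphism is sqrt(1882) ↦ -sqrt(1882). Hence Gal(Q(sqrt(1882))/Q) = Z/2Z.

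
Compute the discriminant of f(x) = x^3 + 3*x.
Δ = -108

For a depressed cubic x^3 + p x + q the discriminant is Δ = -4 p^3 - 27 q^2 = -4*(3)^3 - 27*(0)^2 = -108 - 0 = -108.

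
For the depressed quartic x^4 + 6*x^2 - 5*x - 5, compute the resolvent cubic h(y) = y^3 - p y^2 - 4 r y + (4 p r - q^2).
h(y) = y^3 - 6*y^2 + 20*y - 145

Identify coefficients: p = 6, q = -5, r = -5.
Plug into h(y) = y^3 - p y^2 - 4 r y + (4 p r - q^2):
  h(y) = y^3 - (6) y^2 - 4*(-5) y + (4*(6)*(-5) - (-5)^2)
       = y^3 + (-6) y^2 + (20) y + (-145).
Simplifying: h(y) = y^3 - 6*y^2 + 20*y - 145.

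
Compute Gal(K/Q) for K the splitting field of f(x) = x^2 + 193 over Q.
Gal(K/Q) = Z/2Z (cyclic of order 2)

x^2 + 193 is irreducible over Q since -193 is not a rational square. The splitting field Q(sqrt(-193)) has degree 2 over Q, and its unique nontrivial automorphism is sqrt(-193) ↦ -sqrt(-193). Hence Gal(Q(sqrt(-193))/Q) = Z/2Z.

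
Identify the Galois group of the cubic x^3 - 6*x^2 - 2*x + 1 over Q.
Gal(K/Q) = S_3 (symmetric group of order 6)

Compute the discriminant of x^3 + (-6)*x^2 + (-2)*x + (1): Δ = 1229. Since Δ is not a rational square, the Galois group is not contained in A_3; it must be the full S_3 (irreducibility of the cubic rules out anything smaller).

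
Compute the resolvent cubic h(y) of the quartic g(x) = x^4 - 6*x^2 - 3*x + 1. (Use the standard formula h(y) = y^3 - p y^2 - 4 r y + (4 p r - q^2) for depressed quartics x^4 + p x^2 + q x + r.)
h(y) = y^3 + 6*y^2 - 4*y - 33

Identify coefficients: p = -6, q = -3, r = 1.
Plug into h(y) = y^3 - p y^2 - 4 r y + (4 p r - q^2):
  h(y) = y^3 - (-6) y^2 - 4*(1) y + (4*(-6)*(1) - (-3)^2)
       = y^3 + (6) y^2 + (-4) y + (-33).
Simplifying: h(y) = y^3 + 6*y^2 - 4*y - 33.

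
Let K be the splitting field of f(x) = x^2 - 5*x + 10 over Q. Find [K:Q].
[K:Q] = 2

The discriminant of x^2 + (-5)*x + (10) is b^2 - 4c = 25 - (40) = -15. Since -15 is not a perfect square in Q, the polynomial is irreducible over Q. Its two roots generate a degree-2 extension, so [K:Q] = 2.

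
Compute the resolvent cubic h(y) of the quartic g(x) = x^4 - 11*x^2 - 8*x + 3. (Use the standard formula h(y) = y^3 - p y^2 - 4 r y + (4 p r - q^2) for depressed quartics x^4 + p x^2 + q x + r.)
h(y) = y^3 + 11*y^2 - 12*y - 196

Identify coefficients: p = -11, q = -8, r = 3.
Plug into h(y) = y^3 - p y^2 - 4 r y + (4 p r - q^2):
  h(y) = y^3 - (-11) y^2 - 4*(3) y + (4*(-11)*(3) - (-8)^2)
       = y^3 + (11) y^2 + (-12) y + (-196).
Simplifying: h(y) = y^3 + 11*y^2 - 12*y - 196.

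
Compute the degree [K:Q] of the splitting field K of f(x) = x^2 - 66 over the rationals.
[K:Q] = 2

The polynomial x^2 - 66 is irreducible over Q since 66 is not a perfect square. Its splitting field is Q(sqrt(66)), which has degree 2 over Q.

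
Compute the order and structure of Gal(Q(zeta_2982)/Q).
|Gal(Q(zeta_2982)/Q)| = phi(2982) = 840; group ≅ (Z/2982Z)^* ≅ Z/2Z × Z/6Z × Z/70Z

The n-th cyclotomic polynomial Φ_2982(x) is the minimal polynomial of zeta_2982 over Q and has degree phi(2982) = 840. So Q(zeta_2982) is a degree-840 Galois extension with Galois group (Z/2982Z)^*. By CRT, (Z/2982Z)^* ≅ (Z/2Z)^* × (Z/3Z)^* × (Z/7Z)^* × (Z/71Z)^*. Each prime-power unit group is (Z/2Z)^* ≅ trivial group (order 1); (Z/3Z)^* ≅ Z/2Z; (Z/7Z)^* ≅ Z/6Z; (Z/71Z)^* ≅ Z/70Z. Hence Gal(Q(zeta_2982)/Q) ≅ Z/2Z × Z/6Z × Z/70Z.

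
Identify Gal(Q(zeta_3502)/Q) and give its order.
|Gal(Q(zeta_3502)/Q)| = phi(3502) = 1632; group ≅ (Z/3502Z)^* ≅ Z/16Z × Z/102Z

The n-th cyclotomic polynomial Φ_3502(x) is the minimal polynomial of zeta_3502 over Q and has degree phi(3502) = 1632. So Q(zeta_3502) is a degree-1632 Galois extension with Galois group (Z/3502Z)^*. By CRT, (Z/3502Z)^* ≅ (Z/2Z)^* × (Z/17Z)^* × (Z/103Z)^*. Each prime-power unit group is (Z/2Z)^* ≅ trivial group (order 1); (Z/17Z)^* ≅ Z/16Z; (Z/103Z)^* ≅ Z/102Z. Hence Gal(Q(zeta_3502)/Q) ≅ Z/16Z × Z/102Z.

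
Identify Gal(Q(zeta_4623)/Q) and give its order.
|Gal(Q(zeta_4623)/Q)| = phi(4623) = 2904; group ≅ (Z/4623Z)^* ≅ Z/2Z × Z/22Z × Z/66Z

The n-th cyclotomic polynomial Φ_4623(x) is the minimal polynomial of zeta_4623 over Q and has degree phi(4623) = 2904. So Q(zeta_4623) is a degree-2904 Galois extension with Galois group (Z/4623Z)^*. By CRT, (Z/4623Z)^* ≅ (Z/3Z)^* × (Z/23Z)^* × (Z/67Z)^*. Each prime-power unit group is (Z/3Z)^* ≅ Z/2Z; (Z/23Z)^* ≅ Z/22Z; (Z/67Z)^* ≅ Z/66Z. Hence Gal(Q(zeta_4623)/Q) ≅ Z/2Z × Z/22Z × Z/66Z.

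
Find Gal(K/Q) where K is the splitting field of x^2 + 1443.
Gal(K/Q) = Z/2Z (cyclic of order 2)

x^2 + 1443 is irreducible over Q since -1443 is not a rational square. The splitting field Q(sqrt(-1443)) has degree 2 over Q, and its unique nontrivial automorphism is sqrt(-1443) ↦ -sqrt(-1443). Hence Gal(Q(sqrt(-1443))/Q) = Z/2Z.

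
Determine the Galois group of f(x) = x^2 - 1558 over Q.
Gal(K/Q) = Z/2Z (cyclic of order 2)

x^2 - 1558 is irreducible over Q since 1558 is not a rational square. The splitting field Q(sqrt(1558)) has degree 2 over Q, and its unique nontrivial automorphism is sqrt(1558) ↦ -sqrt(1558). Hence Gal(Q(sqrt(1558))/Q) = Z/2Z.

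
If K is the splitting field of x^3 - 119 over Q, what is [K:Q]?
[K:Q] = 6

x^3 - 119 has one real root r = 119^(1/3) and two complex roots r*zeta_3, r*zeta_3^2 where zeta_3 = e^(2*pi*i/3). The splitting field is Q(r, zeta_3). [Q(r):Q] = 3 and [Q(zeta_3):Q] = 2 with gcd = 1, so [Q(r, zeta_3):Q] = 3 * 2 = 6.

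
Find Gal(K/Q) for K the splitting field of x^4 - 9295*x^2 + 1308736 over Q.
Gal(K/Q) = Z/2Z (cyclic of order 2)

f factors as (x^2 - 143)(x^2 - 9152), so the splitting field is K = Q(sqrt(143), sqrt(9152)). The squarefree part of 143 is 143 and the squarefree part of 9152 is also 143, so sqrt(143) and sqrt(9152) are both rational multiples of sqrt(143). Hence Q(sqrt(143)) = Q(sqrt(9152)) = Q(sqrt(143)), and the splitting field collapses to a single degree-2 extension with Galois group Z/2Z.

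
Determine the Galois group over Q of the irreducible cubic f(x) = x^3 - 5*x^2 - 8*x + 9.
Gal(K/Q) = S_3 (symmetric group of order 6)

Compute the discriminant of x^3 + (-5)*x^2 + (-8)*x + (9): Δ = 12441. Since Δ is not a rational square, the Galois group is not contained in A_3; it must be the full S_3 (irreducibility of the cubic rules out anything smaller).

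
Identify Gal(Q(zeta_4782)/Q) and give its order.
|Gal(Q(zeta_4782)/Q)| = phi(4782) = 1592; group ≅ (Z/4782Z)^* ≅ Z/2Z × Z/796Z

The n-th cyclotomic polynomial Φ_4782(x) is the minimal polynomial of zeta_4782 over Q and has degree phi(4782) = 1592. So Q(zeta_4782) is a degree-1592 Galois extension with Galois group (Z/4782Z)^*. By CRT, (Z/4782Z)^* ≅ (Z/2Z)^* × (Z/3Z)^* × (Z/797Z)^*. Each prime-power unit group is (Z/2Z)^* ≅ trivial group (order 1); (Z/3Z)^* ≅ Z/2Z; (Z/797Z)^* ≅ Z/796Z. Hence Gal(Q(zeta_4782)/Q) ≅ Z/2Z × Z/796Z.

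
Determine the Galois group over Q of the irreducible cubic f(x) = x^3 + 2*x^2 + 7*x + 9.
Gal(K/Q) = S_3 (symmetric group of order 6)

Compute the discriminant of x^3 + (2)*x^2 + (7)*x + (9): Δ = -1383. Since Δ is not a rational square, the Galois group is not contained in A_3; it must be the full S_3 (irreducibility of the cubic rules out anything smaller).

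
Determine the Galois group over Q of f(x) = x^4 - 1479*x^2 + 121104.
Gal(K/Q) = Z/2Z (cyclic of order 2)

f factors as (x^2 - 1392)(x^2 - 87), so the splitting field is K = Q(sqrt(1392), sqrt(87)). The squarefree part of 1392 is 87 and the squarefree part of 87 is also 87, so sqrt(1392) and sqrt(87) are both rational multiples of sqrt(87). Hence Q(sqrt(1392)) = Q(sqrt(87)) = Q(sqrt(87)), and the splitting field collapses to a single degree-2 extension with Galois group Z/2Z.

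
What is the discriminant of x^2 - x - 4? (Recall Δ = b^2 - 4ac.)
Δ = 17

For a quadratic a x^2 + b x + c the discriminant is Δ = b^2 - 4ac = (-1)^2 - 4*(1)*(-4) = 1 - (-16) = 17.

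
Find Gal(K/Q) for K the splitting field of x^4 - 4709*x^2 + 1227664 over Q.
Gal(K/Q) = Z/2Z (cyclic of order 2)

f factors as (x^2 - 277)(x^2 - 4432), so the splitting field is K = Q(sqrt(277), sqrt(4432)). The squarefree part of 277 is 277 and the squarefree part of 4432 is also 277, so sqrt(277) and sqrt(4432) are both rational multiples of sqrt(277). Hence Q(sqrt(277)) = Q(sqrt(4432)) = Q(sqrt(277)), and the splitting field collapses to a single degree-2 extension with Galois group Z/2Z.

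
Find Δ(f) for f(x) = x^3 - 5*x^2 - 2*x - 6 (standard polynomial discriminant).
Δ = -4920

For x^3 + a x^2 + b x + c the discriminant is Δ = 18 a b c - 4 a^3 c + a^2 b^2 - 4 b^3 - 27 c^2.
Plug a = -5, b = -2, c = -6:
  18*(-5)*(-2)*(-6) - 4*(-5)^3*(-6) + (-5)^2*(-2)^2 - 4*(-2)^3 - 27*(-6)^2
  = -1080 + (-3000) + 100 + (32) + (-972)
  = -4920.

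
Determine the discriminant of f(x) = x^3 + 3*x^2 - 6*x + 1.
Δ = 729

For x^3 + a x^2 + b x + c the discriminant is Δ = 18 a b c - 4 a^3 c + a^2 b^2 - 4 b^3 - 27 c^2.
Plug a = 3, b = -6, c = 1:
  18*(3)*(-6)*(1) - 4*(3)^3*(1) + (3)^2*(-6)^2 - 4*(-6)^3 - 27*(1)^2
  = -324 + (-108) + 324 + (864) + (-27)
  = 729.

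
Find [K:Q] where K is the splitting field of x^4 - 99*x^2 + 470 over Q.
[K:Q] = 4

f factors as (x^2 - 94)(x^2 - 5); the splitting field is K = Q(sqrt(94), sqrt(5)). Since 94, 5, and 470 are all non-squares in Q, the three subfields Q(sqrt(94)), Q(sqrt(5)), Q(sqrt(470)) are distinct degree-2 extensions, so [K:Q] = 4 (Klein four Galois group).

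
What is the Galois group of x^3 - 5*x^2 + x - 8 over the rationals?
Gal(K/Q) = S_3 (symmetric group of order 6)

Compute the discriminant of x^3 + (-5)*x^2 + (1)*x + (-8): Δ = -4987. Since Δ is not a rational square, the Galois group is not contained in A_3; it must be the full S_3 (irreducibility of the cubic rules out anything smaller).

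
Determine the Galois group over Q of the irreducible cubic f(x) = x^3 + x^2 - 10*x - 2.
Gal(K/Q) = S_3 (symmetric group of order 6)

Compute the discriminant of x^3 + (1)*x^2 + (-10)*x + (-2): Δ = 4360. Since Δ is not a rational square, the Galois group is not contained in A_3; it must be the full S_3 (irreducibility of the cubic rules out anything smaller).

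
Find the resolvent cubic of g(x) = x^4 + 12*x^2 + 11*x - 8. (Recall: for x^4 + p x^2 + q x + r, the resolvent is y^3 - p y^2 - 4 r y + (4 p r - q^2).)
h(y) = y^3 - 12*y^2 + 32*y - 505

Identify coefficients: p = 12, q = 11, r = -8.
Plug into h(y) = y^3 - p y^2 - 4 r y + (4 p r - q^2):
  h(y) = y^3 - (12) y^2 - 4*(-8) y + (4*(12)*(-8) - (11)^2)
       = y^3 + (-12) y^2 + (32) y + (-505).
Simplifying: h(y) = y^3 - 12*y^2 + 32*y - 505.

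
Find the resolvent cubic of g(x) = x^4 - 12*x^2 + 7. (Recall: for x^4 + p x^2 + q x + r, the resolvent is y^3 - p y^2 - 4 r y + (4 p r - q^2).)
h(y) = y^3 + 12*y^2 - 28*y - 336

Identify coefficients: p = -12, q = 0, r = 7.
Plug into h(y) = y^3 - p y^2 - 4 r y + (4 p r - q^2):
  h(y) = y^3 - (-12) y^2 - 4*(7) y + (4*(-12)*(7) - (0)^2)
       = y^3 + (12) y^2 + (-28) y + (-336).
Simplifying: h(y) = y^3 + 12*y^2 - 28*y - 336.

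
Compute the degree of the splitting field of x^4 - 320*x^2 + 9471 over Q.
[K:Q] = 4

f factors as (x^2 - 287)(x^2 - 33); the splitting field is K = Q(sqrt(287), sqrt(33)). Since 287, 33, and 9471 are all non-squares in Q, the three subfields Q(sqrt(287)), Q(sqrt(33)), Q(sqrt(9471)) are distinct degree-2 extensions, so [K:Q] = 4 (Klein four Galois group).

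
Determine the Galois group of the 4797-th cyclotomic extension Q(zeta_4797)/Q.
|Gal(Q(zeta_4797)/Q)| = phi(4797) = 2880; group ≅ (Z/4797Z)^* ≅ Z/6Z × Z/12Z × Z/40Z

The n-th cyclotomic polynomial Φ_4797(x) is the minimal polynomial of zeta_4797 over Q and has degree phi(4797) = 2880. So Q(zeta_4797) is a degree-2880 Galois extension with Galois group (Z/4797Z)^*. By CRT, (Z/4797Z)^* ≅ (Z/9Z)^* × (Z/13Z)^* × (Z/41Z)^*. Each prime-power unit group is (Z/9Z)^* ≅ Z/6Z; (Z/13Z)^* ≅ Z/12Z; (Z/41Z)^* ≅ Z/40Z. Hence Gal(Q(zeta_4797)/Q) ≅ Z/6Z × Z/12Z × Z/40Z.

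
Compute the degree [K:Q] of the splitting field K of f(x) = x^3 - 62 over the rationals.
[K:Q] = 6

x^3 - 62 has one real root r = 62^(1/3) and two complex roots r*zeta_3, r*zeta_3^2 where zeta_3 = e^(2*pi*i/3). The splitting field is Q(r, zeta_3). [Q(r):Q] = 3 and [Q(zeta_3):Q] = 2 with gcd = 1, so [Q(r, zeta_3):Q] = 3 * 2 = 6.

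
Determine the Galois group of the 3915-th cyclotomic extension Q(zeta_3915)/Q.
|Gal(Q(zeta_3915)/Q)| = phi(3915) = 2016; group ≅ (Z/3915Z)^* ≅ Z/4Z × Z/18Z × Z/28Z

The n-th cyclotomic polynomial Φ_3915(x) is the minimal polynomial of zeta_3915 over Q and has degree phi(3915) = 2016. So Q(zeta_3915) is a degree-2016 Galois extension with Galois group (Z/3915Z)^*. By CRT, (Z/3915Z)^* ≅ (Z/27Z)^* × (Z/5Z)^* × (Z/29Z)^*. Each prime-power unit group is (Z/27Z)^* ≅ Z/18Z; (Z/5Z)^* ≅ Z/4Z; (Z/29Z)^* ≅ Z/28Z. Hence Gal(Q(zeta_3915)/Q) ≅ Z/4Z × Z/18Z × Z/28Z.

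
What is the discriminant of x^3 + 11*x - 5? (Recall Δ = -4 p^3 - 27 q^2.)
Δ = -5999

For a depressed cubic x^3 + p x + q the discriminant is Δ = -4 p^3 - 27 q^2 = -4*(11)^3 - 27*(-5)^2 = -5324 - 675 = -5999.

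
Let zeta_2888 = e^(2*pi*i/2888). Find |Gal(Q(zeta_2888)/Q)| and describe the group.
|Gal(Q(zeta_2888)/Q)| = phi(2888) = 1368; group ≅ (Z/2888Z)^* ≅ Z/2Z × Z/2Z × Z/342Z

The n-th cyclotomic polynomial Φ_2888(x) is the minimal polynomial of zeta_2888 over Q and has degree phi(2888) = 1368. So Q(zeta_2888) is a degree-1368 Galois extension with Galois group (Z/2888Z)^*. By CRT, (Z/2888Z)^* ≅ (Z/8Z)^* × (Z/361Z)^*. Each prime-power unit group is (Z/8Z)^* ≅ Z/2Z × Z/2Z; (Z/361Z)^* ≅ Z/342Z. Hence Gal(Q(zeta_2888)/Q) ≅ Z/2Z × Z/2Z × Z/342Z.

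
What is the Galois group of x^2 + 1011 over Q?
Gal(K/Q) = Z/2Z (cyclic of order 2)

x^2 + 1011 is irreducible over Q since -1011 is not a rational square. The splitting field Q(sqrt(-1011)) has degree 2 over Q, and its unique nontrivial automorphism is sqrt(-1011) ↦ -sqrt(-1011). Hence Gal(Q(sqrt(-1011))/Q) = Z/2Z.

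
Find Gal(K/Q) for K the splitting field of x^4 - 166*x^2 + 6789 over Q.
Gal(K/Q) = V_4 (Klein four-group, Z/2Z × Z/2Z)

f factors as (x^2 - 73)(x^2 - 93), so the splitting field is K = Q(sqrt(73), sqrt(93)). The elements 73, 93, 6789 are all non-squares in Q, so sqrt(73) and sqrt(93) generate independent quadratic extensions. Thus [K:Q] = 4 and Gal(K/Q) is generated by the two order-2 automorphisms sqrt(73) ↦ -sqrt(73) and sqrt(93) ↦ -sqrt(93), giving V_4.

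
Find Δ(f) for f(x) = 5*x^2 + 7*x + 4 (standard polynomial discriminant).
Δ = -31

For a quadratic a x^2 + b x + c the discriminant is Δ = b^2 - 4ac = (7)^2 - 4*(5)*(4) = 49 - (80) = -31.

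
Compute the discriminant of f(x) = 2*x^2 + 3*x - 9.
Δ = 81

For a quadratic a x^2 + b x + c the discriminant is Δ = b^2 - 4ac = (3)^2 - 4*(2)*(-9) = 9 - (-72) = 81.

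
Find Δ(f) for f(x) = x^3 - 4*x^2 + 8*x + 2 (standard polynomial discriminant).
Δ = -1772

For x^3 + a x^2 + b x + c the discriminant is Δ = 18 a b c - 4 a^3 c + a^2 b^2 - 4 b^3 - 27 c^2.
Plug a = -4, b = 8, c = 2:
  18*(-4)*(8)*(2) - 4*(-4)^3*(2) + (-4)^2*(8)^2 - 4*(8)^3 - 27*(2)^2
  = -1152 + (512) + 1024 + (-2048) + (-108)
  = -1772.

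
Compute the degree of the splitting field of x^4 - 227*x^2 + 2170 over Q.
[K:Q] = 4

f factors as (x^2 - 217)(x^2 - 10); the splitting field is K = Q(sqrt(217), sqrt(10)). Since 217, 10, and 2170 are all non-squares in Q, the three subfields Q(sqrt(217)), Q(sqrt(10)), Q(sqrt(2170)) are distinct degree-2 extensions, so [K:Q] = 4 (Klein four Galois group).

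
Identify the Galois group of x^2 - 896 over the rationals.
Gal(K/Q) = Z/2Z (cyclic of order 2)

x^2 - 896 is irreducible over Q since 896 is not a rational square. The splitting field Q(sqrt(896)) has degree 2 over Q, and its unique nontrivial automorphism is sqrt(896) ↦ -sqrt(896). Hence Gal(Q(sqrt(896))/Q) = Z/2Z.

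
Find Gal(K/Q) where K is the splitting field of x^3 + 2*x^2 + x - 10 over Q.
Gal(K/Q) = S_3 (symmetric group of order 6)

Compute the discriminant of x^3 + (2)*x^2 + (1)*x + (-10): Δ = -2740. Since Δ is not a rational square, the Galois group is not contained in A_3; it must be the full S_3 (irreducibility of the cubic rules out anything smaller).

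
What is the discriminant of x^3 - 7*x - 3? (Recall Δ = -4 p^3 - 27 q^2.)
Δ = 1129

For a depressed cubic x^3 + p x + q the discriminant is Δ = -4 p^3 - 27 q^2 = -4*(-7)^3 - 27*(-3)^2 = 1372 - 243 = 1129.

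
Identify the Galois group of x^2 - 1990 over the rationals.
Gal(K/Q) = Z/2Z (cyclic of order 2)

x^2 - 1990 is irreducible over Q since 1990 is not a rational square. The splitting field Q(sqrt(1990)) has degree 2 over Q, and its unique nontrivial automorphism is sqrt(1990) ↦ -sqrt(1990). Hence Gal(Q(sqrt(1990))/Q) = Z/2Z.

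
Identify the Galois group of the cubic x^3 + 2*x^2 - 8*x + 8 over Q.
Gal(K/Q) = S_3 (symmetric group of order 6)

Compute the discriminant of x^3 + (2)*x^2 + (-8)*x + (8): Δ = -1984. Since Δ is not a rational square, the Galois group is not contained in A_3; it must be the full S_3 (irreducibility of the cubic rules out anything smaller).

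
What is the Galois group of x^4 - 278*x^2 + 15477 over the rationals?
Gal(K/Q) = V_4 (Klein four-group, Z/2Z × Z/2Z)

f factors as (x^2 - 201)(x^2 - 77), so the splitting field is K = Q(sqrt(201), sqrt(77)). The elements 201, 77, 15477 are all non-squares in Q, so sqrt(201) and sqrt(77) generate independent quadratic extensions. Thus [K:Q] = 4 and Gal(K/Q) is generated by the two order-2 automorphisms sqrt(201) ↦ -sqrt(201) and sqrt(77) ↦ -sqrt(77), giving V_4.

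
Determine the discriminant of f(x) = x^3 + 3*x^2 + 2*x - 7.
Δ = -1319

For x^3 + a x^2 + b x + c the discriminant is Δ = 18 a b c - 4 a^3 c + a^2 b^2 - 4 b^3 - 27 c^2.
Plug a = 3, b = 2, c = -7:
  18*(3)*(2)*(-7) - 4*(3)^3*(-7) + (3)^2*(2)^2 - 4*(2)^3 - 27*(-7)^2
  = -756 + (756) + 36 + (-32) + (-1323)
  = -1319.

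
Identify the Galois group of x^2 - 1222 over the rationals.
Gal(K/Q) = Z/2Z (cyclic of order 2)

x^2 - 1222 is irreducible over Q since 1222 is not a rational square. The splitting field Q(sqrt(1222)) has degree 2 over Q, and its unique nontrivial automorphism is sqrt(1222) ↦ -sqrt(1222). Hence Gal(Q(sqrt(1222))/Q) = Z/2Z.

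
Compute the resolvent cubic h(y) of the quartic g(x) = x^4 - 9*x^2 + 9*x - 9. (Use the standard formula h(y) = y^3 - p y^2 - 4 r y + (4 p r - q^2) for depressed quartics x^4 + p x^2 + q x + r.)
h(y) = y^3 + 9*y^2 + 36*y + 243

Identify coefficients: p = -9, q = 9, r = -9.
Plug into h(y) = y^3 - p y^2 - 4 r y + (4 p r - q^2):
  h(y) = y^3 - (-9) y^2 - 4*(-9) y + (4*(-9)*(-9) - (9)^2)
       = y^3 + (9) y^2 + (36) y + (243).
Simplifying: h(y) = y^3 + 9*y^2 + 36*y + 243.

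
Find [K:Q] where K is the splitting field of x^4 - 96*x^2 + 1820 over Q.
[K:Q] = 4

f factors as (x^2 - 70)(x^2 - 26); the splitting field is K = Q(sqrt(70), sqrt(26)). Since 70, 26, and 1820 are all non-squares in Q, the three subfields Q(sqrt(70)), Q(sqrt(26)), Q(sqrt(1820)) are distinct degree-2 extensions, so [K:Q] = 4 (Klein four Galois group).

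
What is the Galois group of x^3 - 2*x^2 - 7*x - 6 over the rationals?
Gal(K/Q) = S_3 (symmetric group of order 6)

Compute the discriminant of x^3 + (-2)*x^2 + (-7)*x + (-6): Δ = -1108. Since Δ is not a rational square, the Galois group is not contained in A_3; it must be the full S_3 (irreducibility of the cubic rules out anything smaller).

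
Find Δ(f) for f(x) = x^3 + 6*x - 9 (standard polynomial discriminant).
Δ = -3051

For a depressed cubic x^3 + p x + q the discriminant is Δ = -4 p^3 - 27 q^2 = -4*(6)^3 - 27*(-9)^2 = -864 - 2187 = -3051.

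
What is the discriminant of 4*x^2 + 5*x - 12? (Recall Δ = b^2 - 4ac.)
Δ = 217

For a quadratic a x^2 + b x + c the discriminant is Δ = b^2 - 4ac = (5)^2 - 4*(4)*(-12) = 25 - (-192) = 217.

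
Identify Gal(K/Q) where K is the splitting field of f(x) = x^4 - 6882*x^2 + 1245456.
Gal(K/Q) = Z/2Z (cyclic of order 2)

f factors as (x^2 - 186)(x^2 - 6696), so the splitting field is K = Q(sqrt(186), sqrt(6696)). The squarefree part of 186 is 186 and the squarefree part of 6696 is also 186, so sqrt(186) and sqrt(6696) are both rational multiples of sqrt(186). Hence Q(sqrt(186)) = Q(sqrt(6696)) = Q(sqrt(186)), and the splitting field collapses to a single degree-2 extension with Galois group Z/2Z.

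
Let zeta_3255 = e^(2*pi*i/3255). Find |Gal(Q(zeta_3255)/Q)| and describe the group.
|Gal(Q(zeta_3255)/Q)| = phi(3255) = 1440; group ≅ (Z/3255Z)^* ≅ Z/2Z × Z/4Z × Z/6Z × Z/30Z

The n-th cyclotomic polynomial Φ_3255(x) is the minimal polynomial of zeta_3255 over Q and has degree phi(3255) = 1440. So Q(zeta_3255) is a degree-1440 Galois extension with Galois group (Z/3255Z)^*. By CRT, (Z/3255Z)^* ≅ (Z/3Z)^* × (Z/5Z)^* × (Z/7Z)^* × (Z/31Z)^*. Each prime-power unit group is (Z/3Z)^* ≅ Z/2Z; (Z/5Z)^* ≅ Z/4Z; (Z/7Z)^* ≅ Z/6Z; (Z/31Z)^* ≅ Z/30Z. Hence Gal(Q(zeta_3255)/Q) ≅ Z/2Z × Z/4Z × Z/6Z × Z/30Z.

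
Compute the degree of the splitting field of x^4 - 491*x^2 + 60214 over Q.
[K:Q] = 4

f factors as (x^2 - 238)(x^2 - 253); the splitting field is K = Q(sqrt(238), sqrt(253)). Since 238, 253, and 60214 are all non-squares in Q, the three subfields Q(sqrt(238)), Q(sqrt(253)), Q(sqrt(60214)) are distinct degree-2 extensions, so [K:Q] = 4 (Klein four Galois group).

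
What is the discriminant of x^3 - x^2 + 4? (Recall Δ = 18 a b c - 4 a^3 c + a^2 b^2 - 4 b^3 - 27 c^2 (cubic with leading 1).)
Δ = -416

For x^3 + a x^2 + b x + c the discriminant is Δ = 18 a b c - 4 a^3 c + a^2 b^2 - 4 b^3 - 27 c^2.
Plug a = -1, b = 0, c = 4:
  18*(-1)*(0)*(4) - 4*(-1)^3*(4) + (-1)^2*(0)^2 - 4*(0)^3 - 27*(4)^2
  = 0 + (16) + 0 + (0) + (-432)
  = -416.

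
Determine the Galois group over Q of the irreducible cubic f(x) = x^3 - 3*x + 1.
Gal(K/Q) = A_3 (cyclic of order 3)

Compute the discriminant of x^3 + (0)*x^2 + (-3)*x + (1): Δ = 81. Since Δ is a perfect square (Δ = 9^2), the Galois group is contained in A_3. Irreducibility forces the group to be transitive on three roots, so Gal = A_3.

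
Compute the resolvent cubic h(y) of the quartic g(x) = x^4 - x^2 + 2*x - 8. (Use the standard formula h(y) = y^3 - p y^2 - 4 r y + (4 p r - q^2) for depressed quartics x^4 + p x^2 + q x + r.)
h(y) = y^3 + y^2 + 32*y + 28

Identify coefficients: p = -1, q = 2, r = -8.
Plug into h(y) = y^3 - p y^2 - 4 r y + (4 p r - q^2):
  h(y) = y^3 - (-1) y^2 - 4*(-8) y + (4*(-1)*(-8) - (2)^2)
       = y^3 + (1) y^2 + (32) y + (28).
Simplifying: h(y) = y^3 + y^2 + 32*y + 28.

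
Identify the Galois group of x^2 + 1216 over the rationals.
Gal(K/Q) = Z/2Z (cyclic of order 2)

x^2 + 1216 is irreducible over Q since -1216 is not a rational square. The splitting field Q(sqrt(-1216)) has degree 2 over Q, and its unique nontrivial automorphism is sqrt(-1216) ↦ -sqrt(-1216). Hence Gal(Q(sqrt(-1216))/Q) = Z/2Z.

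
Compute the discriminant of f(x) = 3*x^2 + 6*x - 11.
Δ = 168

For a quadratic a x^2 + b x + c the discriminant is Δ = b^2 - 4ac = (6)^2 - 4*(3)*(-11) = 36 - (-132) = 168.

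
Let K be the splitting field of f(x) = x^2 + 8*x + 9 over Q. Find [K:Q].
[K:Q] = 2

The discriminant of x^2 + (8)*x + (9) is b^2 - 4c = 64 - (36) = 28. Since 28 is not a perfect square in Q, the polynomial is irreducible over Q. Its two roots generate a degree-2 extension, so [K:Q] = 2.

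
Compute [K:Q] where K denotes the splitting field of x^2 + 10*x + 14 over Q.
[K:Q] = 2

The discriminant of x^2 + (10)*x + (14) is b^2 - 4c = 100 - (56) = 44. Since 44 is not a perfect square in Q, the polynomial is irreducible over Q. Its two roots generate a degree-2 extension, so [K:Q] = 2.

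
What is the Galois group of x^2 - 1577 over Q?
Gal(K/Q) = Z/2Z (cyclic of order 2)

x^2 - 1577 is irreducible over Q since 1577 is not a rational square. The splitting field Q(sqrt(1577)) has degree 2 over Q, and its unique nontrivial automorphism is sqrt(1577) ↦ -sqrt(1577). Hence Gal(Q(sqrt(1577))/Q) = Z/2Z.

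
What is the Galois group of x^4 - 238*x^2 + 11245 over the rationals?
Gal(K/Q) = V_4 (Klein four-group, Z/2Z × Z/2Z)

f factors as (x^2 - 173)(x^2 - 65), so the splitting field is K = Q(sqrt(173), sqrt(65)). The elements 173, 65, 11245 are all non-squares in Q, so sqrt(173) and sqrt(65) generate independent quadratic extensions. Thus [K:Q] = 4 and Gal(K/Q) is generated by the two order-2 automorphisms sqrt(173) ↦ -sqrt(173) and sqrt(65) ↦ -sqrt(65), giving V_4.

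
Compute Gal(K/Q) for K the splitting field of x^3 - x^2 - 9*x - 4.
Gal(K/Q) = S_3 (symmetric group of order 6)

Compute the discriminant of x^3 + (-1)*x^2 + (-9)*x + (-4): Δ = 1901. Since Δ is not a rational square, the Galois group is not contained in A_3; it must be the full S_3 (irreducibility of the cubic rules out anything smaller).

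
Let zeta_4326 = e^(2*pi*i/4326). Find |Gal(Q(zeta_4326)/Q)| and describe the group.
|Gal(Q(zeta_4326)/Q)| = phi(4326) = 1224; group ≅ (Z/4326Z)^* ≅ Z/2Z × Z/6Z × Z/102Z

The n-th cyclotomic polynomial Φ_4326(x) is the minimal polynomial of zeta_4326 over Q and has degree phi(4326) = 1224. So Q(zeta_4326) is a degree-1224 Galois extension with Galois group (Z/4326Z)^*. By CRT, (Z/4326Z)^* ≅ (Z/2Z)^* × (Z/3Z)^* × (Z/7Z)^* × (Z/103Z)^*. Each prime-power unit group is (Z/2Z)^* ≅ trivial group (order 1); (Z/3Z)^* ≅ Z/2Z; (Z/7Z)^* ≅ Z/6Z; (Z/103Z)^* ≅ Z/102Z. Hence Gal(Q(zeta_4326)/Q) ≅ Z/2Z × Z/6Z × Z/102Z.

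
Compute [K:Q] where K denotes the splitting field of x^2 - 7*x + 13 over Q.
[K:Q] = 2

The discriminant of x^2 + (-7)*x + (13) is b^2 - 4c = 49 - (52) = -3. Since -3 is not a perfect square in Q, the polynomial is irreducible over Q. Its two roots generate a degree-2 extension, so [K:Q] = 2.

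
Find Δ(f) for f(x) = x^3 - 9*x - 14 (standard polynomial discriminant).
Δ = -2376

For a depressed cubic x^3 + p x + q the discriminant is Δ = -4 p^3 - 27 q^2 = -4*(-9)^3 - 27*(-14)^2 = 2916 - 5292 = -2376.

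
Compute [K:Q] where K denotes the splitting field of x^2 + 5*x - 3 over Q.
[K:Q] = 2

The discriminant of x^2 + (5)*x + (-3) is b^2 - 4c = 25 - (-12) = 37. Since 37 is not a perfect square in Q, the polynomial is irreducible over Q. Its two roots generate a degree-2 extension, so [K:Q] = 2.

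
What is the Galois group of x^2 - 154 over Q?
Gal(K/Q) = Z/2Z (cyclic of order 2)

x^2 - 154 is irreducible over Q since 154 is not a rational square. The splitting field Q(sqrt(154)) has degree 2 over Q, and its unique nontrivial automorphism is sqrt(154) ↦ -sqrt(154). Hence Gal(Q(sqrt(154))/Q) = Z/2Z.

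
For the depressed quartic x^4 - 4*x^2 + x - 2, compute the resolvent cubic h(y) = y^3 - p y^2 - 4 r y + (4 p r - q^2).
h(y) = y^3 + 4*y^2 + 8*y + 31

Identify coefficients: p = -4, q = 1, r = -2.
Plug into h(y) = y^3 - p y^2 - 4 r y + (4 p r - q^2):
  h(y) = y^3 - (-4) y^2 - 4*(-2) y + (4*(-4)*(-2) - (1)^2)
       = y^3 + (4) y^2 + (8) y + (31).
Simplifying: h(y) = y^3 + 4*y^2 + 8*y + 31.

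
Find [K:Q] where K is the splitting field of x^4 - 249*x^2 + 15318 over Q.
[K:Q] = 4

f factors as (x^2 - 138)(x^2 - 111); the splitting field is K = Q(sqrt(138), sqrt(111)). Since 138, 111, and 15318 are all non-squares in Q, the three subfields Q(sqrt(138)), Q(sqrt(111)), Q(sqrt(15318)) are distinct degree-2 extensions, so [K:Q] = 4 (Klein four Galois group).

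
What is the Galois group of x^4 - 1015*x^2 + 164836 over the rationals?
Gal(K/Q) = Z/2Z (cyclic of order 2)

f factors as (x^2 - 812)(x^2 - 203), so the splitting field is K = Q(sqrt(812), sqrt(203)). The squarefree part of 812 is 203 and the squarefree part of 203 is also 203, so sqrt(812) and sqrt(203) are both rational multiples of sqrt(203). Hence Q(sqrt(812)) = Q(sqrt(203)) = Q(sqrt(203)), and the splitting field collapses to a single degree-2 extension with Galois group Z/2Z.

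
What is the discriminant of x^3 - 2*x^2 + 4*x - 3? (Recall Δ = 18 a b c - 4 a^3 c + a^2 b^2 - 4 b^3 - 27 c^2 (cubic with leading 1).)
Δ = -99

For x^3 + a x^2 + b x + c the discriminant is Δ = 18 a b c - 4 a^3 c + a^2 b^2 - 4 b^3 - 27 c^2.
Plug a = -2, b = 4, c = -3:
  18*(-2)*(4)*(-3) - 4*(-2)^3*(-3) + (-2)^2*(4)^2 - 4*(4)^3 - 27*(-3)^2
  = 432 + (-96) + 64 + (-256) + (-243)
  = -99.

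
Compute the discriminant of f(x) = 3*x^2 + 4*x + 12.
Δ = -128

For a quadratic a x^2 + b x + c the discriminant is Δ = b^2 - 4ac = (4)^2 - 4*(3)*(12) = 16 - (144) = -128.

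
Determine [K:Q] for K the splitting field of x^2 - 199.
[K:Q] = 2

The polynomial x^2 - 199 is irreducible over Q since 199 is not a perfect square. Its splitting field is Q(sqrt(199)), which has degree 2 over Q.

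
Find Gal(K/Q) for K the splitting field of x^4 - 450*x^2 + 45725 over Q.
Gal(K/Q) = V_4 (Klein four-group, Z/2Z × Z/2Z)

f factors as (x^2 - 155)(x^2 - 295), so the splitting field is K = Q(sqrt(155), sqrt(295)). The elements 155, 295, 45725 are all non-squares in Q, so sqrt(155) and sqrt(295) generate independent quadratic extensions. Thus [K:Q] = 4 and Gal(K/Q) is generated by the two order-2 automorphisms sqrt(155) ↦ -sqrt(155) and sqrt(295) ↦ -sqrt(295), giving V_4.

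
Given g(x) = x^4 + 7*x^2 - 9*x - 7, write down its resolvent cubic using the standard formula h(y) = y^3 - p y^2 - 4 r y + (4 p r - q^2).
h(y) = y^3 - 7*y^2 + 28*y - 277

Identify coefficients: p = 7, q = -9, r = -7.
Plug into h(y) = y^3 - p y^2 - 4 r y + (4 p r - q^2):
  h(y) = y^3 - (7) y^2 - 4*(-7) y + (4*(7)*(-7) - (-9)^2)
       = y^3 + (-7) y^2 + (28) y + (-277).
Simplifying: h(y) = y^3 - 7*y^2 + 28*y - 277.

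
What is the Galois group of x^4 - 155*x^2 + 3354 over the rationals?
Gal(K/Q) = V_4 (Klein four-group, Z/2Z × Z/2Z)

f factors as (x^2 - 129)(x^2 - 26), so the splitting field is K = Q(sqrt(129), sqrt(26)). The elements 129, 26, 3354 are all non-squares in Q, so sqrt(129) and sqrt(26) generate independent quadratic extensions. Thus [K:Q] = 4 and Gal(K/Q) is generated by the two order-2 automorphisms sqrt(129) ↦ -sqrt(129) and sqrt(26) ↦ -sqrt(26), giving V_4.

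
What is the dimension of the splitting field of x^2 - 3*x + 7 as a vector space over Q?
[K:Q] = 2

The discriminant of x^2 + (-3)*x + (7) is b^2 - 4c = 9 - (28) = -19. Since -19 is not a perfect square in Q, the polynomial is irreducible over Q. Its two roots generate a degree-2 extension, so [K:Q] = 2.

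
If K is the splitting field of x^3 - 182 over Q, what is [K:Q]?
[K:Q] = 6

x^3 - 182 has one real root r = 182^(1/3) and two complex roots r*zeta_3, r*zeta_3^2 where zeta_3 = e^(2*pi*i/3). The splitting field is Q(r, zeta_3). [Q(r):Q] = 3 and [Q(zeta_3):Q] = 2 with gcd = 1, so [Q(r, zeta_3):Q] = 3 * 2 = 6.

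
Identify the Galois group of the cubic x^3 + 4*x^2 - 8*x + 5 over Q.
Gal(K/Q) = S_3 (symmetric group of order 6)

Compute the discriminant of x^3 + (4)*x^2 + (-8)*x + (5): Δ = -1763. Since Δ is not a rational square, the Galois group is not contained in A_3; it must be the full S_3 (irreducibility of the cubic rules out anything smaller).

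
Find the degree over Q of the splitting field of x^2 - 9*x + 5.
[K:Q] = 2

The discriminant of x^2 + (-9)*x + (5) is b^2 - 4c = 81 - (20) = 61. Since 61 is not a perfect square in Q, the polynomial is irreducible over Q. Its two roots generate a degree-2 extension, so [K:Q] = 2.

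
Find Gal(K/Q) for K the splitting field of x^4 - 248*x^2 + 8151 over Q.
Gal(K/Q) = V_4 (Klein four-group, Z/2Z × Z/2Z)

f factors as (x^2 - 209)(x^2 - 39), so the splitting field is K = Q(sqrt(209), sqrt(39)). The elements 209, 39, 8151 are all non-squares in Q, so sqrt(209) and sqrt(39) generate independent quadratic extensions. Thus [K:Q] = 4 and Gal(K/Q) is generated by the two order-2 automorphisms sqrt(209) ↦ -sqrt(209) and sqrt(39) ↦ -sqrt(39), giving V_4.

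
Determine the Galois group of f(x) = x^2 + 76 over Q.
Gal(K/Q) = Z/2Z (cyclic of order 2)

x^2 + 76 is irreducible over Q since -76 is not a rational square. The splitting field Q(sqrt(-76)) has degree 2 over Q, and its unique nontrivial automorphism is sqrt(-76) ↦ -sqrt(-76). Hence Gal(Q(sqrt(-76))/Q) = Z/2Z.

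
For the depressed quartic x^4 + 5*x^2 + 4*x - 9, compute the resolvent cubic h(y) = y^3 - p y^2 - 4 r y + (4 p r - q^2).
h(y) = y^3 - 5*y^2 + 36*y - 196

Identify coefficients: p = 5, q = 4, r = -9.
Plug into h(y) = y^3 - p y^2 - 4 r y + (4 p r - q^2):
  h(y) = y^3 - (5) y^2 - 4*(-9) y + (4*(5)*(-9) - (4)^2)
       = y^3 + (-5) y^2 + (36) y + (-196).
Simplifying: h(y) = y^3 - 5*y^2 + 36*y - 196.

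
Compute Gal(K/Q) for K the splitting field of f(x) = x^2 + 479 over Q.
Gal(K/Q) = Z/2Z (cyclic of order 2)

x^2 + 479 is irreducible over Q since -479 is not a rational square. The splitting field Q(sqrt(-479)) has degree 2 over Q, and its unique nontrivial automorphism is sqrt(-479) ↦ -sqrt(-479). Hence Gal(Q(sqrt(-479))/Q) = Z/2Z.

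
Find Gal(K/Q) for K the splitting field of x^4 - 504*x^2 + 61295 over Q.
Gal(K/Q) = V_4 (Klein four-group, Z/2Z × Z/2Z)

f factors as (x^2 - 299)(x^2 - 205), so the splitting field is K = Q(sqrt(299), sqrt(205)). The elements 299, 205, 61295 are all non-squares in Q, so sqrt(299) and sqrt(205) generate independent quadratic extensions. Thus [K:Q] = 4 and Gal(K/Q) is generated by the two order-2 automorphisms sqrt(299) ↦ -sqrt(299) and sqrt(205) ↦ -sqrt(205), giving V_4.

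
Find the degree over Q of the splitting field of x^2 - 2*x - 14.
[K:Q] = 2

The discriminant of x^2 + (-2)*x + (-14) is b^2 - 4c = 4 - (-56) = 60. Since 60 is not a perfect square in Q, the polynomial is irreducible over Q. Its two roots generate a degree-2 extension, so [K:Q] = 2.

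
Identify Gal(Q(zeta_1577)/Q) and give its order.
|Gal(Q(zeta_1577)/Q)| = phi(1577) = 1476; group ≅ (Z/1577Z)^* ≅ Z/18Z × Z/82Z

The n-th cyclotomic polynomial Φ_1577(x) is the minimal polynomial of zeta_1577 over Q and has degree phi(1577) = 1476. So Q(zeta_1577) is a degree-1476 Galois extension with Galois group (Z/1577Z)^*. By CRT, (Z/1577Z)^* ≅ (Z/19Z)^* × (Z/83Z)^*. Each prime-power unit group is (Z/19Z)^* ≅ Z/18Z; (Z/83Z)^* ≅ Z/82Z. Hence Gal(Q(zeta_1577)/Q) ≅ Z/18Z × Z/82Z.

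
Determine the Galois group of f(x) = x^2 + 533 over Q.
Gal(K/Q) = Z/2Z (cyclic of order 2)

x^2 + 533 is irreducible over Q since -533 is not a rational square. The splitting field Q(sqrt(-533)) has degree 2 over Q, and its unique nontrivial automorphism is sqrt(-533) ↦ -sqrt(-533). Hence Gal(Q(sqrt(-533))/Q) = Z/2Z.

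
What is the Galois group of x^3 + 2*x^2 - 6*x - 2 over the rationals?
Gal(K/Q) = S_3 (symmetric group of order 6)

Compute the discriminant of x^3 + (2)*x^2 + (-6)*x + (-2): Δ = 1396. Since Δ is not a rational square, the Galois group is not contained in A_3; it must be the full S_3 (irreducibility of the cubic rules out anything smaller).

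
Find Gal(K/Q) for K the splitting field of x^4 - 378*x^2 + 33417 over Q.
Gal(K/Q) = V_4 (Klein four-group, Z/2Z × Z/2Z)

f factors as (x^2 - 237)(x^2 - 141), so the splitting field is K = Q(sqrt(237), sqrt(141)). The elements 237, 141, 33417 are all non-squares in Q, so sqrt(237) and sqrt(141) generate independent quadratic extensions. Thus [K:Q] = 4 and Gal(K/Q) is generated by the two order-2 automorphisms sqrt(237) ↦ -sqrt(237) and sqrt(141) ↦ -sqrt(141), giving V_4.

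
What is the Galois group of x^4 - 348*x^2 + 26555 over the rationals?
Gal(K/Q) = V_4 (Klein four-group, Z/2Z × Z/2Z)

f factors as (x^2 - 113)(x^2 - 235), so the splitting field is K = Q(sqrt(113), sqrt(235)). The elements 113, 235, 26555 are all non-squares in Q, so sqrt(113) and sqrt(235) generate independent quadratic extensions. Thus [K:Q] = 4 and Gal(K/Q) is generated by the two order-2 automorphisms sqrt(113) ↦ -sqrt(113) and sqrt(235) ↦ -sqrt(235), giving V_4.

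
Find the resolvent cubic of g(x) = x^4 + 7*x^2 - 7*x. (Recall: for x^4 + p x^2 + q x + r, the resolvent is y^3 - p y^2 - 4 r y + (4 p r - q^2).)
h(y) = y^3 - 7*y^2 - 49

Identify coefficients: p = 7, q = -7, r = 0.
Plug into h(y) = y^3 - p y^2 - 4 r y + (4 p r - q^2):
  h(y) = y^3 - (7) y^2 - 4*(0) y + (4*(7)*(0) - (-7)^2)
       = y^3 + (-7) y^2 + (0) y + (-49).
Simplifying: h(y) = y^3 - 7*y^2 - 49.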